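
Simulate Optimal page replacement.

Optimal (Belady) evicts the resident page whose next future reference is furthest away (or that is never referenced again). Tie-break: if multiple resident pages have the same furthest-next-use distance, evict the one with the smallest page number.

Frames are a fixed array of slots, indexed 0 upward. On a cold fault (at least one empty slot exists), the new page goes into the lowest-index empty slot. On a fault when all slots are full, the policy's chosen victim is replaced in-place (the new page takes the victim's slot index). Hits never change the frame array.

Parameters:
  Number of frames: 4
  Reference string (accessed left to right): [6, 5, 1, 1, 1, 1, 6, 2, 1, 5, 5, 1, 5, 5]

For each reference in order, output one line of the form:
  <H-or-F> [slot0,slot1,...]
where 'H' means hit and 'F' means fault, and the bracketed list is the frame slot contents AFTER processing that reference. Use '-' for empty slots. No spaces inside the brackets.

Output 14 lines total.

F [6,-,-,-]
F [6,5,-,-]
F [6,5,1,-]
H [6,5,1,-]
H [6,5,1,-]
H [6,5,1,-]
H [6,5,1,-]
F [6,5,1,2]
H [6,5,1,2]
H [6,5,1,2]
H [6,5,1,2]
H [6,5,1,2]
H [6,5,1,2]
H [6,5,1,2]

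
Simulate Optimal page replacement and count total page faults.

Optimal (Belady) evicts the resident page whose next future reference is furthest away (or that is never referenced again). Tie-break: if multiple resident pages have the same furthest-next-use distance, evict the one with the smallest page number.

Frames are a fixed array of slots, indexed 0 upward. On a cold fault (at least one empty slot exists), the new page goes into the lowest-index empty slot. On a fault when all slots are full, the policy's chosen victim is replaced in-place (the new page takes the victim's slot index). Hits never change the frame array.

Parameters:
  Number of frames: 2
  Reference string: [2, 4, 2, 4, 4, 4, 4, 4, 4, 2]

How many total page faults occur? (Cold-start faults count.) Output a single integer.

Answer: 2

Derivation:
Step 0: ref 2 → FAULT, frames=[2,-]
Step 1: ref 4 → FAULT, frames=[2,4]
Step 2: ref 2 → HIT, frames=[2,4]
Step 3: ref 4 → HIT, frames=[2,4]
Step 4: ref 4 → HIT, frames=[2,4]
Step 5: ref 4 → HIT, frames=[2,4]
Step 6: ref 4 → HIT, frames=[2,4]
Step 7: ref 4 → HIT, frames=[2,4]
Step 8: ref 4 → HIT, frames=[2,4]
Step 9: ref 2 → HIT, frames=[2,4]
Total faults: 2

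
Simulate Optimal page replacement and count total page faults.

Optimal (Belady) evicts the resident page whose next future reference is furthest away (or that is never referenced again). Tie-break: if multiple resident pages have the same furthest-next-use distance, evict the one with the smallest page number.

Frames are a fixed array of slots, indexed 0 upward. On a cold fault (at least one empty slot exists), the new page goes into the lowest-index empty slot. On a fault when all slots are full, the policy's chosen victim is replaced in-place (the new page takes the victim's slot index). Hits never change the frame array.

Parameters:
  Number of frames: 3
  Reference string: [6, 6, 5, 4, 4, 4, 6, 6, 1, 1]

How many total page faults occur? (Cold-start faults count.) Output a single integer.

Step 0: ref 6 → FAULT, frames=[6,-,-]
Step 1: ref 6 → HIT, frames=[6,-,-]
Step 2: ref 5 → FAULT, frames=[6,5,-]
Step 3: ref 4 → FAULT, frames=[6,5,4]
Step 4: ref 4 → HIT, frames=[6,5,4]
Step 5: ref 4 → HIT, frames=[6,5,4]
Step 6: ref 6 → HIT, frames=[6,5,4]
Step 7: ref 6 → HIT, frames=[6,5,4]
Step 8: ref 1 → FAULT (evict 4), frames=[6,5,1]
Step 9: ref 1 → HIT, frames=[6,5,1]
Total faults: 4

Answer: 4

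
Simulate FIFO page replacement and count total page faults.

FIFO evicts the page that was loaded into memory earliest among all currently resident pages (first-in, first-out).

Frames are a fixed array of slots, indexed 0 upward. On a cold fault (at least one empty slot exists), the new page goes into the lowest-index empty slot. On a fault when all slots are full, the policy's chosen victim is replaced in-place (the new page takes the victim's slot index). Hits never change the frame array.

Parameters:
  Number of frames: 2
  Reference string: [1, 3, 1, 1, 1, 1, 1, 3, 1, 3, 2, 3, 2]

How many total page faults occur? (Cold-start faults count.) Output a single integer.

Step 0: ref 1 → FAULT, frames=[1,-]
Step 1: ref 3 → FAULT, frames=[1,3]
Step 2: ref 1 → HIT, frames=[1,3]
Step 3: ref 1 → HIT, frames=[1,3]
Step 4: ref 1 → HIT, frames=[1,3]
Step 5: ref 1 → HIT, frames=[1,3]
Step 6: ref 1 → HIT, frames=[1,3]
Step 7: ref 3 → HIT, frames=[1,3]
Step 8: ref 1 → HIT, frames=[1,3]
Step 9: ref 3 → HIT, frames=[1,3]
Step 10: ref 2 → FAULT (evict 1), frames=[2,3]
Step 11: ref 3 → HIT, frames=[2,3]
Step 12: ref 2 → HIT, frames=[2,3]
Total faults: 3

Answer: 3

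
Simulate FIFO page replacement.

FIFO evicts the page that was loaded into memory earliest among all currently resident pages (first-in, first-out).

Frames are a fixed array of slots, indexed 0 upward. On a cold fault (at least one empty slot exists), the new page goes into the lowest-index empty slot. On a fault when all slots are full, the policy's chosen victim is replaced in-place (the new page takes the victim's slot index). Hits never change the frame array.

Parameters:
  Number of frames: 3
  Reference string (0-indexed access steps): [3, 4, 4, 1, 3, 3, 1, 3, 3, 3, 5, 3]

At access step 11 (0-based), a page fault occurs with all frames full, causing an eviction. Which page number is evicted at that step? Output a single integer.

Step 0: ref 3 -> FAULT, frames=[3,-,-]
Step 1: ref 4 -> FAULT, frames=[3,4,-]
Step 2: ref 4 -> HIT, frames=[3,4,-]
Step 3: ref 1 -> FAULT, frames=[3,4,1]
Step 4: ref 3 -> HIT, frames=[3,4,1]
Step 5: ref 3 -> HIT, frames=[3,4,1]
Step 6: ref 1 -> HIT, frames=[3,4,1]
Step 7: ref 3 -> HIT, frames=[3,4,1]
Step 8: ref 3 -> HIT, frames=[3,4,1]
Step 9: ref 3 -> HIT, frames=[3,4,1]
Step 10: ref 5 -> FAULT, evict 3, frames=[5,4,1]
Step 11: ref 3 -> FAULT, evict 4, frames=[5,3,1]
At step 11: evicted page 4

Answer: 4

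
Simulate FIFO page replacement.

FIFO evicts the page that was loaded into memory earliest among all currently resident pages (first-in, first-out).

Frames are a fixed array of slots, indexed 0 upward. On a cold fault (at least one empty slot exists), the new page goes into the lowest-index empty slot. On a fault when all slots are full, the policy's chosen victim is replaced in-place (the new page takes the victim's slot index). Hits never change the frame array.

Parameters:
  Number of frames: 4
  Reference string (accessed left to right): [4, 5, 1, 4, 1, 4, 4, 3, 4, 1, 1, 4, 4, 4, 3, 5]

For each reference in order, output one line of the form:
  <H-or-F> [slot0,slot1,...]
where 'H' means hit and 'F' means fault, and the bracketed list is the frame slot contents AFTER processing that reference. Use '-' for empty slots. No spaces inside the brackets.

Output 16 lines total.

F [4,-,-,-]
F [4,5,-,-]
F [4,5,1,-]
H [4,5,1,-]
H [4,5,1,-]
H [4,5,1,-]
H [4,5,1,-]
F [4,5,1,3]
H [4,5,1,3]
H [4,5,1,3]
H [4,5,1,3]
H [4,5,1,3]
H [4,5,1,3]
H [4,5,1,3]
H [4,5,1,3]
H [4,5,1,3]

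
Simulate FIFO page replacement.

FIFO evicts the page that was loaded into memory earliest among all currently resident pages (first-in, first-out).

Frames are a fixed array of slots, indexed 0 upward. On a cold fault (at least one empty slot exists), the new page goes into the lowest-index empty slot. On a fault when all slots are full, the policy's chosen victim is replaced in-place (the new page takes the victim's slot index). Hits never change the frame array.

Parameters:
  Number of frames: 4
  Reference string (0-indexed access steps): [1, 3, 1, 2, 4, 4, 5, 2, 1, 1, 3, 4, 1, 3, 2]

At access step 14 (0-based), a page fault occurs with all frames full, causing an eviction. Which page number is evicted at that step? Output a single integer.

Step 0: ref 1 -> FAULT, frames=[1,-,-,-]
Step 1: ref 3 -> FAULT, frames=[1,3,-,-]
Step 2: ref 1 -> HIT, frames=[1,3,-,-]
Step 3: ref 2 -> FAULT, frames=[1,3,2,-]
Step 4: ref 4 -> FAULT, frames=[1,3,2,4]
Step 5: ref 4 -> HIT, frames=[1,3,2,4]
Step 6: ref 5 -> FAULT, evict 1, frames=[5,3,2,4]
Step 7: ref 2 -> HIT, frames=[5,3,2,4]
Step 8: ref 1 -> FAULT, evict 3, frames=[5,1,2,4]
Step 9: ref 1 -> HIT, frames=[5,1,2,4]
Step 10: ref 3 -> FAULT, evict 2, frames=[5,1,3,4]
Step 11: ref 4 -> HIT, frames=[5,1,3,4]
Step 12: ref 1 -> HIT, frames=[5,1,3,4]
Step 13: ref 3 -> HIT, frames=[5,1,3,4]
Step 14: ref 2 -> FAULT, evict 4, frames=[5,1,3,2]
At step 14: evicted page 4

Answer: 4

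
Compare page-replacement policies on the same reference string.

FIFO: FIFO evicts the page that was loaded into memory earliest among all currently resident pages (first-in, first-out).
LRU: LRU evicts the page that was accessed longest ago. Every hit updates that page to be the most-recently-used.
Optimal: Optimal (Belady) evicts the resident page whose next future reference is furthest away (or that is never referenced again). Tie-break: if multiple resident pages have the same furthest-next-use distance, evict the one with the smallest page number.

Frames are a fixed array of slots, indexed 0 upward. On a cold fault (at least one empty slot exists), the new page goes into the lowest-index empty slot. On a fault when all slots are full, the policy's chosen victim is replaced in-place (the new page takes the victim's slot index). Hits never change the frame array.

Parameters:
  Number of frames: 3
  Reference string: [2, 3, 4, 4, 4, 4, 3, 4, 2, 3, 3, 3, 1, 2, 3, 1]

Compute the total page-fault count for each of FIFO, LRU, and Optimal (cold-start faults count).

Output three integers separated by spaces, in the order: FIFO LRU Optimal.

--- FIFO ---
  step 0: ref 2 -> FAULT, frames=[2,-,-] (faults so far: 1)
  step 1: ref 3 -> FAULT, frames=[2,3,-] (faults so far: 2)
  step 2: ref 4 -> FAULT, frames=[2,3,4] (faults so far: 3)
  step 3: ref 4 -> HIT, frames=[2,3,4] (faults so far: 3)
  step 4: ref 4 -> HIT, frames=[2,3,4] (faults so far: 3)
  step 5: ref 4 -> HIT, frames=[2,3,4] (faults so far: 3)
  step 6: ref 3 -> HIT, frames=[2,3,4] (faults so far: 3)
  step 7: ref 4 -> HIT, frames=[2,3,4] (faults so far: 3)
  step 8: ref 2 -> HIT, frames=[2,3,4] (faults so far: 3)
  step 9: ref 3 -> HIT, frames=[2,3,4] (faults so far: 3)
  step 10: ref 3 -> HIT, frames=[2,3,4] (faults so far: 3)
  step 11: ref 3 -> HIT, frames=[2,3,4] (faults so far: 3)
  step 12: ref 1 -> FAULT, evict 2, frames=[1,3,4] (faults so far: 4)
  step 13: ref 2 -> FAULT, evict 3, frames=[1,2,4] (faults so far: 5)
  step 14: ref 3 -> FAULT, evict 4, frames=[1,2,3] (faults so far: 6)
  step 15: ref 1 -> HIT, frames=[1,2,3] (faults so far: 6)
  FIFO total faults: 6
--- LRU ---
  step 0: ref 2 -> FAULT, frames=[2,-,-] (faults so far: 1)
  step 1: ref 3 -> FAULT, frames=[2,3,-] (faults so far: 2)
  step 2: ref 4 -> FAULT, frames=[2,3,4] (faults so far: 3)
  step 3: ref 4 -> HIT, frames=[2,3,4] (faults so far: 3)
  step 4: ref 4 -> HIT, frames=[2,3,4] (faults so far: 3)
  step 5: ref 4 -> HIT, frames=[2,3,4] (faults so far: 3)
  step 6: ref 3 -> HIT, frames=[2,3,4] (faults so far: 3)
  step 7: ref 4 -> HIT, frames=[2,3,4] (faults so far: 3)
  step 8: ref 2 -> HIT, frames=[2,3,4] (faults so far: 3)
  step 9: ref 3 -> HIT, frames=[2,3,4] (faults so far: 3)
  step 10: ref 3 -> HIT, frames=[2,3,4] (faults so far: 3)
  step 11: ref 3 -> HIT, frames=[2,3,4] (faults so far: 3)
  step 12: ref 1 -> FAULT, evict 4, frames=[2,3,1] (faults so far: 4)
  step 13: ref 2 -> HIT, frames=[2,3,1] (faults so far: 4)
  step 14: ref 3 -> HIT, frames=[2,3,1] (faults so far: 4)
  step 15: ref 1 -> HIT, frames=[2,3,1] (faults so far: 4)
  LRU total faults: 4
--- Optimal ---
  step 0: ref 2 -> FAULT, frames=[2,-,-] (faults so far: 1)
  step 1: ref 3 -> FAULT, frames=[2,3,-] (faults so far: 2)
  step 2: ref 4 -> FAULT, frames=[2,3,4] (faults so far: 3)
  step 3: ref 4 -> HIT, frames=[2,3,4] (faults so far: 3)
  step 4: ref 4 -> HIT, frames=[2,3,4] (faults so far: 3)
  step 5: ref 4 -> HIT, frames=[2,3,4] (faults so far: 3)
  step 6: ref 3 -> HIT, frames=[2,3,4] (faults so far: 3)
  step 7: ref 4 -> HIT, frames=[2,3,4] (faults so far: 3)
  step 8: ref 2 -> HIT, frames=[2,3,4] (faults so far: 3)
  step 9: ref 3 -> HIT, frames=[2,3,4] (faults so far: 3)
  step 10: ref 3 -> HIT, frames=[2,3,4] (faults so far: 3)
  step 11: ref 3 -> HIT, frames=[2,3,4] (faults so far: 3)
  step 12: ref 1 -> FAULT, evict 4, frames=[2,3,1] (faults so far: 4)
  step 13: ref 2 -> HIT, frames=[2,3,1] (faults so far: 4)
  step 14: ref 3 -> HIT, frames=[2,3,1] (faults so far: 4)
  step 15: ref 1 -> HIT, frames=[2,3,1] (faults so far: 4)
  Optimal total faults: 4

Answer: 6 4 4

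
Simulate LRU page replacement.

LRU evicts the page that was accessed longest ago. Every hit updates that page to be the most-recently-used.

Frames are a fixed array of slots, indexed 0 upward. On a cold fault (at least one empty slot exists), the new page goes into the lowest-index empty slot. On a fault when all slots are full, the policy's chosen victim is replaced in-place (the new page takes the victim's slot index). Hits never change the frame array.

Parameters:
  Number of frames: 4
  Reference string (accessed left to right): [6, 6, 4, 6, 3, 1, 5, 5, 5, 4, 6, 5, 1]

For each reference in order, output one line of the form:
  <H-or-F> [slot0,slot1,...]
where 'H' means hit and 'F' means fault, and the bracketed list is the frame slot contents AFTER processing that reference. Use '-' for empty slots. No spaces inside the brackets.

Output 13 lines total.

F [6,-,-,-]
H [6,-,-,-]
F [6,4,-,-]
H [6,4,-,-]
F [6,4,3,-]
F [6,4,3,1]
F [6,5,3,1]
H [6,5,3,1]
H [6,5,3,1]
F [4,5,3,1]
F [4,5,6,1]
H [4,5,6,1]
H [4,5,6,1]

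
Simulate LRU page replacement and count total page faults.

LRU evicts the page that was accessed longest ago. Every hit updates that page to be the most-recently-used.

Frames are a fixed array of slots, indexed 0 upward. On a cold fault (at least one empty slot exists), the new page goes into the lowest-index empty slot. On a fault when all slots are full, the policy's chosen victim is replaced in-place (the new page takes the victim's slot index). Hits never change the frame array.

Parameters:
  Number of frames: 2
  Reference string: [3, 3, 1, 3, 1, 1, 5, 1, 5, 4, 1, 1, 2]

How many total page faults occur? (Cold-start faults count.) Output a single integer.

Answer: 6

Derivation:
Step 0: ref 3 → FAULT, frames=[3,-]
Step 1: ref 3 → HIT, frames=[3,-]
Step 2: ref 1 → FAULT, frames=[3,1]
Step 3: ref 3 → HIT, frames=[3,1]
Step 4: ref 1 → HIT, frames=[3,1]
Step 5: ref 1 → HIT, frames=[3,1]
Step 6: ref 5 → FAULT (evict 3), frames=[5,1]
Step 7: ref 1 → HIT, frames=[5,1]
Step 8: ref 5 → HIT, frames=[5,1]
Step 9: ref 4 → FAULT (evict 1), frames=[5,4]
Step 10: ref 1 → FAULT (evict 5), frames=[1,4]
Step 11: ref 1 → HIT, frames=[1,4]
Step 12: ref 2 → FAULT (evict 4), frames=[1,2]
Total faults: 6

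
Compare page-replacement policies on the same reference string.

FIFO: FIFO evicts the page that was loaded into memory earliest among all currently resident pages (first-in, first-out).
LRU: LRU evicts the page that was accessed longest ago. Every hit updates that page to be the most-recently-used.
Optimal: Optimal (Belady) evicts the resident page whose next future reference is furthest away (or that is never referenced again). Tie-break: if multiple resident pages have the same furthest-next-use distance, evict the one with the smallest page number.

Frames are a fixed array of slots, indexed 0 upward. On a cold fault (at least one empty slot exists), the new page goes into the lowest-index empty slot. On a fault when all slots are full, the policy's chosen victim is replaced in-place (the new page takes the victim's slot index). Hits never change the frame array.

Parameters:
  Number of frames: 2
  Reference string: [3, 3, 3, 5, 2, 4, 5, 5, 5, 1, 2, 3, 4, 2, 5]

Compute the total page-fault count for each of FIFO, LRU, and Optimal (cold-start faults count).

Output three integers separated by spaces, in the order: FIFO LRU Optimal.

Answer: 11 11 9

Derivation:
--- FIFO ---
  step 0: ref 3 -> FAULT, frames=[3,-] (faults so far: 1)
  step 1: ref 3 -> HIT, frames=[3,-] (faults so far: 1)
  step 2: ref 3 -> HIT, frames=[3,-] (faults so far: 1)
  step 3: ref 5 -> FAULT, frames=[3,5] (faults so far: 2)
  step 4: ref 2 -> FAULT, evict 3, frames=[2,5] (faults so far: 3)
  step 5: ref 4 -> FAULT, evict 5, frames=[2,4] (faults so far: 4)
  step 6: ref 5 -> FAULT, evict 2, frames=[5,4] (faults so far: 5)
  step 7: ref 5 -> HIT, frames=[5,4] (faults so far: 5)
  step 8: ref 5 -> HIT, frames=[5,4] (faults so far: 5)
  step 9: ref 1 -> FAULT, evict 4, frames=[5,1] (faults so far: 6)
  step 10: ref 2 -> FAULT, evict 5, frames=[2,1] (faults so far: 7)
  step 11: ref 3 -> FAULT, evict 1, frames=[2,3] (faults so far: 8)
  step 12: ref 4 -> FAULT, evict 2, frames=[4,3] (faults so far: 9)
  step 13: ref 2 -> FAULT, evict 3, frames=[4,2] (faults so far: 10)
  step 14: ref 5 -> FAULT, evict 4, frames=[5,2] (faults so far: 11)
  FIFO total faults: 11
--- LRU ---
  step 0: ref 3 -> FAULT, frames=[3,-] (faults so far: 1)
  step 1: ref 3 -> HIT, frames=[3,-] (faults so far: 1)
  step 2: ref 3 -> HIT, frames=[3,-] (faults so far: 1)
  step 3: ref 5 -> FAULT, frames=[3,5] (faults so far: 2)
  step 4: ref 2 -> FAULT, evict 3, frames=[2,5] (faults so far: 3)
  step 5: ref 4 -> FAULT, evict 5, frames=[2,4] (faults so far: 4)
  step 6: ref 5 -> FAULT, evict 2, frames=[5,4] (faults so far: 5)
  step 7: ref 5 -> HIT, frames=[5,4] (faults so far: 5)
  step 8: ref 5 -> HIT, frames=[5,4] (faults so far: 5)
  step 9: ref 1 -> FAULT, evict 4, frames=[5,1] (faults so far: 6)
  step 10: ref 2 -> FAULT, evict 5, frames=[2,1] (faults so far: 7)
  step 11: ref 3 -> FAULT, evict 1, frames=[2,3] (faults so far: 8)
  step 12: ref 4 -> FAULT, evict 2, frames=[4,3] (faults so far: 9)
  step 13: ref 2 -> FAULT, evict 3, frames=[4,2] (faults so far: 10)
  step 14: ref 5 -> FAULT, evict 4, frames=[5,2] (faults so far: 11)
  LRU total faults: 11
--- Optimal ---
  step 0: ref 3 -> FAULT, frames=[3,-] (faults so far: 1)
  step 1: ref 3 -> HIT, frames=[3,-] (faults so far: 1)
  step 2: ref 3 -> HIT, frames=[3,-] (faults so far: 1)
  step 3: ref 5 -> FAULT, frames=[3,5] (faults so far: 2)
  step 4: ref 2 -> FAULT, evict 3, frames=[2,5] (faults so far: 3)
  step 5: ref 4 -> FAULT, evict 2, frames=[4,5] (faults so far: 4)
  step 6: ref 5 -> HIT, frames=[4,5] (faults so far: 4)
  step 7: ref 5 -> HIT, frames=[4,5] (faults so far: 4)
  step 8: ref 5 -> HIT, frames=[4,5] (faults so far: 4)
  step 9: ref 1 -> FAULT, evict 5, frames=[4,1] (faults so far: 5)
  step 10: ref 2 -> FAULT, evict 1, frames=[4,2] (faults so far: 6)
  step 11: ref 3 -> FAULT, evict 2, frames=[4,3] (faults so far: 7)
  step 12: ref 4 -> HIT, frames=[4,3] (faults so far: 7)
  step 13: ref 2 -> FAULT, evict 3, frames=[4,2] (faults so far: 8)
  step 14: ref 5 -> FAULT, evict 2, frames=[4,5] (faults so far: 9)
  Optimal total faults: 9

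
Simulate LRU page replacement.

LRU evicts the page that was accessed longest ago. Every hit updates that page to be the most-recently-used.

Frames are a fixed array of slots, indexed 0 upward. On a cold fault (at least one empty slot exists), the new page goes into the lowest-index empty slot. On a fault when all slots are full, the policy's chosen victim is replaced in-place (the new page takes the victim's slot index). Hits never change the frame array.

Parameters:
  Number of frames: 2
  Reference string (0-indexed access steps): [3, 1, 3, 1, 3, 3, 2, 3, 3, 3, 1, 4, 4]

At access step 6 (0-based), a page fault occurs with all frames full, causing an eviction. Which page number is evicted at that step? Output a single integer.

Answer: 1

Derivation:
Step 0: ref 3 -> FAULT, frames=[3,-]
Step 1: ref 1 -> FAULT, frames=[3,1]
Step 2: ref 3 -> HIT, frames=[3,1]
Step 3: ref 1 -> HIT, frames=[3,1]
Step 4: ref 3 -> HIT, frames=[3,1]
Step 5: ref 3 -> HIT, frames=[3,1]
Step 6: ref 2 -> FAULT, evict 1, frames=[3,2]
At step 6: evicted page 1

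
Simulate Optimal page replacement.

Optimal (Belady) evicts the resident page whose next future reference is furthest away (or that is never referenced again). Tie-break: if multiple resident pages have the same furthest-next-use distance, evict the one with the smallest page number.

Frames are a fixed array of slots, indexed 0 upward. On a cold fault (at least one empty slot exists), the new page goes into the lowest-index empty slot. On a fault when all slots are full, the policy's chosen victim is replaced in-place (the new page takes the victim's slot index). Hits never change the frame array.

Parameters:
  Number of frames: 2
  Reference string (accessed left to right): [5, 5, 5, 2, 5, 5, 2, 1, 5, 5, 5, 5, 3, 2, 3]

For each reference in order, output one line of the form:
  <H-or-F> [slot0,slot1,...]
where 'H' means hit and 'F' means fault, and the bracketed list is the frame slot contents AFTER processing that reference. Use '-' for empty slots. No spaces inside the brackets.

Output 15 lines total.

F [5,-]
H [5,-]
H [5,-]
F [5,2]
H [5,2]
H [5,2]
H [5,2]
F [5,1]
H [5,1]
H [5,1]
H [5,1]
H [5,1]
F [5,3]
F [2,3]
H [2,3]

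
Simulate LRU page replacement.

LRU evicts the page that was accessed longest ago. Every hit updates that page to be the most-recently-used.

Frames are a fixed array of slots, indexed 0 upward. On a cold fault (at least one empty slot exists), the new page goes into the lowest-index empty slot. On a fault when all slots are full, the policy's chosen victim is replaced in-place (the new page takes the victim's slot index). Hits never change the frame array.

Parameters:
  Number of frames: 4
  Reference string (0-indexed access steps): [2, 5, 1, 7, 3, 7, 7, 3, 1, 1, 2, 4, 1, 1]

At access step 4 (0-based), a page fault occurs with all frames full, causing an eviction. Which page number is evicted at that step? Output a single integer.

Step 0: ref 2 -> FAULT, frames=[2,-,-,-]
Step 1: ref 5 -> FAULT, frames=[2,5,-,-]
Step 2: ref 1 -> FAULT, frames=[2,5,1,-]
Step 3: ref 7 -> FAULT, frames=[2,5,1,7]
Step 4: ref 3 -> FAULT, evict 2, frames=[3,5,1,7]
At step 4: evicted page 2

Answer: 2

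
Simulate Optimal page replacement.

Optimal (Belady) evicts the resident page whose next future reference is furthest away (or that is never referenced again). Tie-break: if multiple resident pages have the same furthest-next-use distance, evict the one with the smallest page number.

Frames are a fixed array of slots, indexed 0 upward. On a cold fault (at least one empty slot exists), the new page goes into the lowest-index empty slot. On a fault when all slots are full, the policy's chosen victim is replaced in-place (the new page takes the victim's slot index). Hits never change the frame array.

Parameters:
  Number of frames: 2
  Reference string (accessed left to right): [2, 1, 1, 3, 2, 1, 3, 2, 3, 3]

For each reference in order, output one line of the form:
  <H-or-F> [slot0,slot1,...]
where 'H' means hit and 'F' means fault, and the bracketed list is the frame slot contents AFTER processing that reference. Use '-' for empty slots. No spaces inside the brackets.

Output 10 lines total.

F [2,-]
F [2,1]
H [2,1]
F [2,3]
H [2,3]
F [1,3]
H [1,3]
F [2,3]
H [2,3]
H [2,3]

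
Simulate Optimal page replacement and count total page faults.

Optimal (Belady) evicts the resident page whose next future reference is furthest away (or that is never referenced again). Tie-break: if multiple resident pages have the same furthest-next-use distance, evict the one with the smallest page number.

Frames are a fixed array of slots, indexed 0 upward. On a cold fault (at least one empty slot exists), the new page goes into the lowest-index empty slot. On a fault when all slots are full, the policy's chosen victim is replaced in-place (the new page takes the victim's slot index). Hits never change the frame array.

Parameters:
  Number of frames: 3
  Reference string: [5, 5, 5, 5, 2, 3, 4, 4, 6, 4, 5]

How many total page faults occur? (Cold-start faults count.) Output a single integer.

Answer: 5

Derivation:
Step 0: ref 5 → FAULT, frames=[5,-,-]
Step 1: ref 5 → HIT, frames=[5,-,-]
Step 2: ref 5 → HIT, frames=[5,-,-]
Step 3: ref 5 → HIT, frames=[5,-,-]
Step 4: ref 2 → FAULT, frames=[5,2,-]
Step 5: ref 3 → FAULT, frames=[5,2,3]
Step 6: ref 4 → FAULT (evict 2), frames=[5,4,3]
Step 7: ref 4 → HIT, frames=[5,4,3]
Step 8: ref 6 → FAULT (evict 3), frames=[5,4,6]
Step 9: ref 4 → HIT, frames=[5,4,6]
Step 10: ref 5 → HIT, frames=[5,4,6]
Total faults: 5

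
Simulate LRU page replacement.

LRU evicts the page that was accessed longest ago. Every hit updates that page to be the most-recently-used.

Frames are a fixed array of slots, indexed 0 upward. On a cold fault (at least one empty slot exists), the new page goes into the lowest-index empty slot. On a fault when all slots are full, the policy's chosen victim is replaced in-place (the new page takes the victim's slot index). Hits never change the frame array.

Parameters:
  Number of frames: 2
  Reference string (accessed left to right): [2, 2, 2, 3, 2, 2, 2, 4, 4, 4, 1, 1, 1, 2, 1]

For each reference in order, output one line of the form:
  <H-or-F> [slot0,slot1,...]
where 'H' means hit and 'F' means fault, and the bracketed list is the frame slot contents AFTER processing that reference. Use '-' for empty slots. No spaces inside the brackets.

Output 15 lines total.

F [2,-]
H [2,-]
H [2,-]
F [2,3]
H [2,3]
H [2,3]
H [2,3]
F [2,4]
H [2,4]
H [2,4]
F [1,4]
H [1,4]
H [1,4]
F [1,2]
H [1,2]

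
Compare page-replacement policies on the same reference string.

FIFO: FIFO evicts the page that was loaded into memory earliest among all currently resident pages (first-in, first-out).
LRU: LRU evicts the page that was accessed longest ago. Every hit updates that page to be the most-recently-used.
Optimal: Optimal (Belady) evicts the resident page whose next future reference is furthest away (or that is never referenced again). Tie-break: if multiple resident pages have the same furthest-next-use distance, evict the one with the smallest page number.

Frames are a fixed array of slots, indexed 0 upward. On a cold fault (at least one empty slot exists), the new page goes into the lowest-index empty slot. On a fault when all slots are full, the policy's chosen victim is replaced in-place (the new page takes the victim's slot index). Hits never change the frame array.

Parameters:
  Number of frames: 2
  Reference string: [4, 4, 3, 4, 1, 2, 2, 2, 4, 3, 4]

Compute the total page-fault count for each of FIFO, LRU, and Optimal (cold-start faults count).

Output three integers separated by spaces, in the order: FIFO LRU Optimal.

Answer: 6 6 5

Derivation:
--- FIFO ---
  step 0: ref 4 -> FAULT, frames=[4,-] (faults so far: 1)
  step 1: ref 4 -> HIT, frames=[4,-] (faults so far: 1)
  step 2: ref 3 -> FAULT, frames=[4,3] (faults so far: 2)
  step 3: ref 4 -> HIT, frames=[4,3] (faults so far: 2)
  step 4: ref 1 -> FAULT, evict 4, frames=[1,3] (faults so far: 3)
  step 5: ref 2 -> FAULT, evict 3, frames=[1,2] (faults so far: 4)
  step 6: ref 2 -> HIT, frames=[1,2] (faults so far: 4)
  step 7: ref 2 -> HIT, frames=[1,2] (faults so far: 4)
  step 8: ref 4 -> FAULT, evict 1, frames=[4,2] (faults so far: 5)
  step 9: ref 3 -> FAULT, evict 2, frames=[4,3] (faults so far: 6)
  step 10: ref 4 -> HIT, frames=[4,3] (faults so far: 6)
  FIFO total faults: 6
--- LRU ---
  step 0: ref 4 -> FAULT, frames=[4,-] (faults so far: 1)
  step 1: ref 4 -> HIT, frames=[4,-] (faults so far: 1)
  step 2: ref 3 -> FAULT, frames=[4,3] (faults so far: 2)
  step 3: ref 4 -> HIT, frames=[4,3] (faults so far: 2)
  step 4: ref 1 -> FAULT, evict 3, frames=[4,1] (faults so far: 3)
  step 5: ref 2 -> FAULT, evict 4, frames=[2,1] (faults so far: 4)
  step 6: ref 2 -> HIT, frames=[2,1] (faults so far: 4)
  step 7: ref 2 -> HIT, frames=[2,1] (faults so far: 4)
  step 8: ref 4 -> FAULT, evict 1, frames=[2,4] (faults so far: 5)
  step 9: ref 3 -> FAULT, evict 2, frames=[3,4] (faults so far: 6)
  step 10: ref 4 -> HIT, frames=[3,4] (faults so far: 6)
  LRU total faults: 6
--- Optimal ---
  step 0: ref 4 -> FAULT, frames=[4,-] (faults so far: 1)
  step 1: ref 4 -> HIT, frames=[4,-] (faults so far: 1)
  step 2: ref 3 -> FAULT, frames=[4,3] (faults so far: 2)
  step 3: ref 4 -> HIT, frames=[4,3] (faults so far: 2)
  step 4: ref 1 -> FAULT, evict 3, frames=[4,1] (faults so far: 3)
  step 5: ref 2 -> FAULT, evict 1, frames=[4,2] (faults so far: 4)
  step 6: ref 2 -> HIT, frames=[4,2] (faults so far: 4)
  step 7: ref 2 -> HIT, frames=[4,2] (faults so far: 4)
  step 8: ref 4 -> HIT, frames=[4,2] (faults so far: 4)
  step 9: ref 3 -> FAULT, evict 2, frames=[4,3] (faults so far: 5)
  step 10: ref 4 -> HIT, frames=[4,3] (faults so far: 5)
  Optimal total faults: 5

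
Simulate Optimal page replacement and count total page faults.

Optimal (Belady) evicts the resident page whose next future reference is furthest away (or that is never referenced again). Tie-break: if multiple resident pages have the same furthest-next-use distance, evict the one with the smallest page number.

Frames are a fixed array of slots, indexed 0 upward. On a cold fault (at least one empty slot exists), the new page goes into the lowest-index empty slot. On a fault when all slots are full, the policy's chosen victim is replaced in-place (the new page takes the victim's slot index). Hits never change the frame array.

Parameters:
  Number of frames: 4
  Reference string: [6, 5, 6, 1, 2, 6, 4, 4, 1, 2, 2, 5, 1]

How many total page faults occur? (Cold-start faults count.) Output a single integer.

Step 0: ref 6 → FAULT, frames=[6,-,-,-]
Step 1: ref 5 → FAULT, frames=[6,5,-,-]
Step 2: ref 6 → HIT, frames=[6,5,-,-]
Step 3: ref 1 → FAULT, frames=[6,5,1,-]
Step 4: ref 2 → FAULT, frames=[6,5,1,2]
Step 5: ref 6 → HIT, frames=[6,5,1,2]
Step 6: ref 4 → FAULT (evict 6), frames=[4,5,1,2]
Step 7: ref 4 → HIT, frames=[4,5,1,2]
Step 8: ref 1 → HIT, frames=[4,5,1,2]
Step 9: ref 2 → HIT, frames=[4,5,1,2]
Step 10: ref 2 → HIT, frames=[4,5,1,2]
Step 11: ref 5 → HIT, frames=[4,5,1,2]
Step 12: ref 1 → HIT, frames=[4,5,1,2]
Total faults: 5

Answer: 5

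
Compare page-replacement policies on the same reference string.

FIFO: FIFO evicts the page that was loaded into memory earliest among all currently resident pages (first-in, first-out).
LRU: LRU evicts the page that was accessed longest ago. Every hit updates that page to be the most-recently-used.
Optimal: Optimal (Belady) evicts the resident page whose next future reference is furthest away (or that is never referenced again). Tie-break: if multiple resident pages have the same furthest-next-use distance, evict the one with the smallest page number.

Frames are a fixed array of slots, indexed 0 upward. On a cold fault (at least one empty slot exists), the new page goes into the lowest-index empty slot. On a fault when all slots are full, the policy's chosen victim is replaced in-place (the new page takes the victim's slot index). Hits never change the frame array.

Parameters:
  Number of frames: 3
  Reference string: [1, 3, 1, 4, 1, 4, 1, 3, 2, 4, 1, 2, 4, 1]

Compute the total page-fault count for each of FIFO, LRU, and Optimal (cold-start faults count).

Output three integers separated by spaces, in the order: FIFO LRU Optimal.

Answer: 5 6 4

Derivation:
--- FIFO ---
  step 0: ref 1 -> FAULT, frames=[1,-,-] (faults so far: 1)
  step 1: ref 3 -> FAULT, frames=[1,3,-] (faults so far: 2)
  step 2: ref 1 -> HIT, frames=[1,3,-] (faults so far: 2)
  step 3: ref 4 -> FAULT, frames=[1,3,4] (faults so far: 3)
  step 4: ref 1 -> HIT, frames=[1,3,4] (faults so far: 3)
  step 5: ref 4 -> HIT, frames=[1,3,4] (faults so far: 3)
  step 6: ref 1 -> HIT, frames=[1,3,4] (faults so far: 3)
  step 7: ref 3 -> HIT, frames=[1,3,4] (faults so far: 3)
  step 8: ref 2 -> FAULT, evict 1, frames=[2,3,4] (faults so far: 4)
  step 9: ref 4 -> HIT, frames=[2,3,4] (faults so far: 4)
  step 10: ref 1 -> FAULT, evict 3, frames=[2,1,4] (faults so far: 5)
  step 11: ref 2 -> HIT, frames=[2,1,4] (faults so far: 5)
  step 12: ref 4 -> HIT, frames=[2,1,4] (faults so far: 5)
  step 13: ref 1 -> HIT, frames=[2,1,4] (faults so far: 5)
  FIFO total faults: 5
--- LRU ---
  step 0: ref 1 -> FAULT, frames=[1,-,-] (faults so far: 1)
  step 1: ref 3 -> FAULT, frames=[1,3,-] (faults so far: 2)
  step 2: ref 1 -> HIT, frames=[1,3,-] (faults so far: 2)
  step 3: ref 4 -> FAULT, frames=[1,3,4] (faults so far: 3)
  step 4: ref 1 -> HIT, frames=[1,3,4] (faults so far: 3)
  step 5: ref 4 -> HIT, frames=[1,3,4] (faults so far: 3)
  step 6: ref 1 -> HIT, frames=[1,3,4] (faults so far: 3)
  step 7: ref 3 -> HIT, frames=[1,3,4] (faults so far: 3)
  step 8: ref 2 -> FAULT, evict 4, frames=[1,3,2] (faults so far: 4)
  step 9: ref 4 -> FAULT, evict 1, frames=[4,3,2] (faults so far: 5)
  step 10: ref 1 -> FAULT, evict 3, frames=[4,1,2] (faults so far: 6)
  step 11: ref 2 -> HIT, frames=[4,1,2] (faults so far: 6)
  step 12: ref 4 -> HIT, frames=[4,1,2] (faults so far: 6)
  step 13: ref 1 -> HIT, frames=[4,1,2] (faults so far: 6)
  LRU total faults: 6
--- Optimal ---
  step 0: ref 1 -> FAULT, frames=[1,-,-] (faults so far: 1)
  step 1: ref 3 -> FAULT, frames=[1,3,-] (faults so far: 2)
  step 2: ref 1 -> HIT, frames=[1,3,-] (faults so far: 2)
  step 3: ref 4 -> FAULT, frames=[1,3,4] (faults so far: 3)
  step 4: ref 1 -> HIT, frames=[1,3,4] (faults so far: 3)
  step 5: ref 4 -> HIT, frames=[1,3,4] (faults so far: 3)
  step 6: ref 1 -> HIT, frames=[1,3,4] (faults so far: 3)
  step 7: ref 3 -> HIT, frames=[1,3,4] (faults so far: 3)
  step 8: ref 2 -> FAULT, evict 3, frames=[1,2,4] (faults so far: 4)
  step 9: ref 4 -> HIT, frames=[1,2,4] (faults so far: 4)
  step 10: ref 1 -> HIT, frames=[1,2,4] (faults so far: 4)
  step 11: ref 2 -> HIT, frames=[1,2,4] (faults so far: 4)
  step 12: ref 4 -> HIT, frames=[1,2,4] (faults so far: 4)
  step 13: ref 1 -> HIT, frames=[1,2,4] (faults so far: 4)
  Optimal total faults: 4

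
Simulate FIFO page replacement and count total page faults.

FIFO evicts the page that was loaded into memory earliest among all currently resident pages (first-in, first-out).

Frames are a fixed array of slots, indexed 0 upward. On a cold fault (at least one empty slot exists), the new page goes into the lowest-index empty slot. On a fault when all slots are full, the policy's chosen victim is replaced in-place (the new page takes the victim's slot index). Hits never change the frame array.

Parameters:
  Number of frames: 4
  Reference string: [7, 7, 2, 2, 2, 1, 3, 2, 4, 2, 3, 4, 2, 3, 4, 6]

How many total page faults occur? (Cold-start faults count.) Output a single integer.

Step 0: ref 7 → FAULT, frames=[7,-,-,-]
Step 1: ref 7 → HIT, frames=[7,-,-,-]
Step 2: ref 2 → FAULT, frames=[7,2,-,-]
Step 3: ref 2 → HIT, frames=[7,2,-,-]
Step 4: ref 2 → HIT, frames=[7,2,-,-]
Step 5: ref 1 → FAULT, frames=[7,2,1,-]
Step 6: ref 3 → FAULT, frames=[7,2,1,3]
Step 7: ref 2 → HIT, frames=[7,2,1,3]
Step 8: ref 4 → FAULT (evict 7), frames=[4,2,1,3]
Step 9: ref 2 → HIT, frames=[4,2,1,3]
Step 10: ref 3 → HIT, frames=[4,2,1,3]
Step 11: ref 4 → HIT, frames=[4,2,1,3]
Step 12: ref 2 → HIT, frames=[4,2,1,3]
Step 13: ref 3 → HIT, frames=[4,2,1,3]
Step 14: ref 4 → HIT, frames=[4,2,1,3]
Step 15: ref 6 → FAULT (evict 2), frames=[4,6,1,3]
Total faults: 6

Answer: 6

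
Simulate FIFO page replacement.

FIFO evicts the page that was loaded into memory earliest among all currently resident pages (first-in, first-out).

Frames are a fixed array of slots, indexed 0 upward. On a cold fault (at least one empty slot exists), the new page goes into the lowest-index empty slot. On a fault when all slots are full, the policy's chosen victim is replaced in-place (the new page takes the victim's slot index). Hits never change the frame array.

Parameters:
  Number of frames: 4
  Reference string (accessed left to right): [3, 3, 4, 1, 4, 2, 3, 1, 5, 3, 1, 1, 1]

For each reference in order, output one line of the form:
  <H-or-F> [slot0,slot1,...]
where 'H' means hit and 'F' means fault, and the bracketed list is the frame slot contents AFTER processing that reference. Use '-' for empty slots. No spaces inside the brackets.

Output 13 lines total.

F [3,-,-,-]
H [3,-,-,-]
F [3,4,-,-]
F [3,4,1,-]
H [3,4,1,-]
F [3,4,1,2]
H [3,4,1,2]
H [3,4,1,2]
F [5,4,1,2]
F [5,3,1,2]
H [5,3,1,2]
H [5,3,1,2]
H [5,3,1,2]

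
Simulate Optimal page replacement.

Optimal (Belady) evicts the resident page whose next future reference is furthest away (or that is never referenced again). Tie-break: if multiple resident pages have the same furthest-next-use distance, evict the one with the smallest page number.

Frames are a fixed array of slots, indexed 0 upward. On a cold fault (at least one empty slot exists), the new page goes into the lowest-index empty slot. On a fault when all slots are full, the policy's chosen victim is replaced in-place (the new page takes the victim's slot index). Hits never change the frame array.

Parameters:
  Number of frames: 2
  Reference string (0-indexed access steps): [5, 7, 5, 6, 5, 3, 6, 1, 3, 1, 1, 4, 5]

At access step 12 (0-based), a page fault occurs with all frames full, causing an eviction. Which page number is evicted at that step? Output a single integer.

Step 0: ref 5 -> FAULT, frames=[5,-]
Step 1: ref 7 -> FAULT, frames=[5,7]
Step 2: ref 5 -> HIT, frames=[5,7]
Step 3: ref 6 -> FAULT, evict 7, frames=[5,6]
Step 4: ref 5 -> HIT, frames=[5,6]
Step 5: ref 3 -> FAULT, evict 5, frames=[3,6]
Step 6: ref 6 -> HIT, frames=[3,6]
Step 7: ref 1 -> FAULT, evict 6, frames=[3,1]
Step 8: ref 3 -> HIT, frames=[3,1]
Step 9: ref 1 -> HIT, frames=[3,1]
Step 10: ref 1 -> HIT, frames=[3,1]
Step 11: ref 4 -> FAULT, evict 1, frames=[3,4]
Step 12: ref 5 -> FAULT, evict 3, frames=[5,4]
At step 12: evicted page 3

Answer: 3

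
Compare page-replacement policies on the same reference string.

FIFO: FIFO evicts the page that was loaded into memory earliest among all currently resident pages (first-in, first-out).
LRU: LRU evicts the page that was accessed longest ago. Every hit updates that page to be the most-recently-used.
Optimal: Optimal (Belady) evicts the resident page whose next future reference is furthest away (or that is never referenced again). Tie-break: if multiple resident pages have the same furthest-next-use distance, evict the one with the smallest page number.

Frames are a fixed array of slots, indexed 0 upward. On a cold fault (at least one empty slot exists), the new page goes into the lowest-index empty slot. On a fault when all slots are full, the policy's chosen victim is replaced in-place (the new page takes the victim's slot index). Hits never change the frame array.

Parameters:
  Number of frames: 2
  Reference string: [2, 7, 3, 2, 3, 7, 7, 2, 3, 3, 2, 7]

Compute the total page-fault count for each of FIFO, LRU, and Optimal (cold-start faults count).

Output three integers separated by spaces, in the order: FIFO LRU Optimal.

--- FIFO ---
  step 0: ref 2 -> FAULT, frames=[2,-] (faults so far: 1)
  step 1: ref 7 -> FAULT, frames=[2,7] (faults so far: 2)
  step 2: ref 3 -> FAULT, evict 2, frames=[3,7] (faults so far: 3)
  step 3: ref 2 -> FAULT, evict 7, frames=[3,2] (faults so far: 4)
  step 4: ref 3 -> HIT, frames=[3,2] (faults so far: 4)
  step 5: ref 7 -> FAULT, evict 3, frames=[7,2] (faults so far: 5)
  step 6: ref 7 -> HIT, frames=[7,2] (faults so far: 5)
  step 7: ref 2 -> HIT, frames=[7,2] (faults so far: 5)
  step 8: ref 3 -> FAULT, evict 2, frames=[7,3] (faults so far: 6)
  step 9: ref 3 -> HIT, frames=[7,3] (faults so far: 6)
  step 10: ref 2 -> FAULT, evict 7, frames=[2,3] (faults so far: 7)
  step 11: ref 7 -> FAULT, evict 3, frames=[2,7] (faults so far: 8)
  FIFO total faults: 8
--- LRU ---
  step 0: ref 2 -> FAULT, frames=[2,-] (faults so far: 1)
  step 1: ref 7 -> FAULT, frames=[2,7] (faults so far: 2)
  step 2: ref 3 -> FAULT, evict 2, frames=[3,7] (faults so far: 3)
  step 3: ref 2 -> FAULT, evict 7, frames=[3,2] (faults so far: 4)
  step 4: ref 3 -> HIT, frames=[3,2] (faults so far: 4)
  step 5: ref 7 -> FAULT, evict 2, frames=[3,7] (faults so far: 5)
  step 6: ref 7 -> HIT, frames=[3,7] (faults so far: 5)
  step 7: ref 2 -> FAULT, evict 3, frames=[2,7] (faults so far: 6)
  step 8: ref 3 -> FAULT, evict 7, frames=[2,3] (faults so far: 7)
  step 9: ref 3 -> HIT, frames=[2,3] (faults so far: 7)
  step 10: ref 2 -> HIT, frames=[2,3] (faults so far: 7)
  step 11: ref 7 -> FAULT, evict 3, frames=[2,7] (faults so far: 8)
  LRU total faults: 8
--- Optimal ---
  step 0: ref 2 -> FAULT, frames=[2,-] (faults so far: 1)
  step 1: ref 7 -> FAULT, frames=[2,7] (faults so far: 2)
  step 2: ref 3 -> FAULT, evict 7, frames=[2,3] (faults so far: 3)
  step 3: ref 2 -> HIT, frames=[2,3] (faults so far: 3)
  step 4: ref 3 -> HIT, frames=[2,3] (faults so far: 3)
  step 5: ref 7 -> FAULT, evict 3, frames=[2,7] (faults so far: 4)
  step 6: ref 7 -> HIT, frames=[2,7] (faults so far: 4)
  step 7: ref 2 -> HIT, frames=[2,7] (faults so far: 4)
  step 8: ref 3 -> FAULT, evict 7, frames=[2,3] (faults so far: 5)
  step 9: ref 3 -> HIT, frames=[2,3] (faults so far: 5)
  step 10: ref 2 -> HIT, frames=[2,3] (faults so far: 5)
  step 11: ref 7 -> FAULT, evict 2, frames=[7,3] (faults so far: 6)
  Optimal total faults: 6

Answer: 8 8 6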